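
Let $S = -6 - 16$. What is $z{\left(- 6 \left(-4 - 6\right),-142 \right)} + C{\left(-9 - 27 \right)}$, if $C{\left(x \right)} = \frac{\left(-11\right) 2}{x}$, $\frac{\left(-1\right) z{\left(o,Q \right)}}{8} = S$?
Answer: $\frac{3179}{18} \approx 176.61$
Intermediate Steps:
$S = -22$ ($S = -6 - 16 = -22$)
$z{\left(o,Q \right)} = 176$ ($z{\left(o,Q \right)} = \left(-8\right) \left(-22\right) = 176$)
$C{\left(x \right)} = - \frac{22}{x}$
$z{\left(- 6 \left(-4 - 6\right),-142 \right)} + C{\left(-9 - 27 \right)} = 176 - \frac{22}{-9 - 27} = 176 - \frac{22}{-36} = 176 - - \frac{11}{18} = 176 + \frac{11}{18} = \frac{3179}{18}$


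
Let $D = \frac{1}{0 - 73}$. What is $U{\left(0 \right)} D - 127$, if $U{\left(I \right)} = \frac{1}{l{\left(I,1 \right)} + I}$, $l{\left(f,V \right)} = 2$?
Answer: $- \frac{18543}{146} \approx -127.01$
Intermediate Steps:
$D = - \frac{1}{73}$ ($D = \frac{1}{-73} = - \frac{1}{73} \approx -0.013699$)
$U{\left(I \right)} = \frac{1}{2 + I}$
$U{\left(0 \right)} D - 127 = \frac{1}{2 + 0} \left(- \frac{1}{73}\right) - 127 = \frac{1}{2} \left(- \frac{1}{73}\right) - 127 = - \frac{1}{146} - 127 = - \frac{18543}{146}$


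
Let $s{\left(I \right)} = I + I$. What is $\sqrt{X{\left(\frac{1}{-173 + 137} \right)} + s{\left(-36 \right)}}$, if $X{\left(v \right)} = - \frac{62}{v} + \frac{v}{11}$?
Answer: $\frac{\sqrt{9408949}}{66} \approx 46.476$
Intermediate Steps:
$X{\left(v \right)} = - \frac{62}{v} + \frac{v}{11}$ ($X{\left(v \right)} = - \frac{62}{v} + v \frac{1}{11} = - \frac{62}{v} + \frac{v}{11}$)
$s{\left(I \right)} = 2 I$
$\sqrt{X{\left(\frac{1}{-173 + 137} \right)} + s{\left(-36 \right)}} = \sqrt{\left(- \frac{62}{\frac{1}{-173 + 137}} + \frac{1}{11 \left(-173 + 137\right)}\right) + 2 \left(-36\right)} = \sqrt{\left(- \frac{62}{\frac{1}{-36}} + \frac{1}{11 \left(-36\right)}\right) - 72} = \sqrt{\left(- \frac{62}{- \frac{1}{36}} + \frac{1}{11} \left(- \frac{1}{36}\right)\right) - 72} = \sqrt{\left(\left(-62\right) \left(-36\right) - \frac{1}{396}\right) - 72} = \sqrt{\left(2232 - \frac{1}{396}\right) - 72} = \sqrt{\frac{883871}{396} - 72} = \sqrt{\frac{855359}{396}} = \frac{\sqrt{9408949}}{66}$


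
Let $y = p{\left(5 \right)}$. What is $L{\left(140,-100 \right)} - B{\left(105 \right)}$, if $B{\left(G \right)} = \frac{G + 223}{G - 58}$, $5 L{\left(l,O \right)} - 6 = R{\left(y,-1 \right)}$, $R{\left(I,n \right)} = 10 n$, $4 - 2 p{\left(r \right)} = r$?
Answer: $- \frac{1828}{235} \approx -7.7787$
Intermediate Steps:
$p{\left(r \right)} = 2 - \frac{r}{2}$
$y = - \frac{1}{2}$ ($y = 2 - \frac{5}{2} = - \frac{1}{2} \approx -0.5$)
$L{\left(l,O \right)} = - \frac{4}{5}$ ($L{\left(l,O \right)} = \frac{6}{5} + \frac{10 \left(-1\right)}{5} = \frac{6}{5} + \frac{1}{5} \left(-10\right) = \frac{6}{5} - 2 = - \frac{4}{5}$)
$B{\left(G \right)} = \frac{223 + G}{-58 + G}$
$L{\left(140,-100 \right)} - B{\left(105 \right)} = - \frac{4}{5} - \frac{223 + 105}{-58 + 105} = - \frac{4}{5} - \frac{1}{47} \cdot 328 = - \frac{4}{5} - \frac{328}{47} = - \frac{1828}{235}$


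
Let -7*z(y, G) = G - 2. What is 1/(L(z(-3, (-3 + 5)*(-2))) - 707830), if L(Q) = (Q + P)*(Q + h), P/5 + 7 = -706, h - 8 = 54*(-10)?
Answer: 49/58076712 ≈ 8.4371e-7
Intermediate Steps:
h = -532 (h = 8 + 54*(-10) = 8 - 540 = -532)
P = -3565 (P = -35 + 5*(-706) = -35 - 3530 = -3565)
z(y, G) = 2/7 - G/7 (z(y, G) = -(G - 2)/7 = -(-2 + G)/7 = 2/7 - G/7)
L(Q) = (-3565 + Q)*(-532 + Q) (L(Q) = (Q - 3565)*(Q - 532) = (-3565 + Q)*(-532 + Q))
1/(L(z(-3, (-3 + 5)*(-2))) - 707830) = 1/((1896580 + (2/7 - (-3 + 5)*(-2)/7)² - 4097*(2/7 - (-3 + 5)*(-2)/7)) - 707830) = 1/((1896580 + (2/7 - 2*(-2)/7)² - 4097*(2/7 - 2*(-2)/7)) - 707830) = 1/((1896580 + (2/7 - ⅐*(-4))² - 4097*(2/7 - ⅐*(-4))) - 707830) = 1/((1896580 + (2/7 + 4/7)² - 4097*(2/7 + 4/7)) - 707830) = 1/((1896580 + (6/7)² - 4097*6/7) - 707830) = 1/((1896580 + 36/49 - 24582/7) - 707830) = 1/(92760382/49 - 707830) = 1/(58076712/49) = 49/58076712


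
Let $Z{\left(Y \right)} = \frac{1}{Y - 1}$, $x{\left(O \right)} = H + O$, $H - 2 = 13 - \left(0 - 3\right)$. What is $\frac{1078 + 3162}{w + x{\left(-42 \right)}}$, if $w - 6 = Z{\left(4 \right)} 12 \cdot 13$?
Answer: $\frac{2120}{17} \approx 124.71$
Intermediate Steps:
$H = 18$ ($H = 2 + \left(13 - \left(0 - 3\right)\right) = 2 + \left(13 - -3\right) = 2 + \left(13 + 3\right) = 2 + 16 = 18$)
$x{\left(O \right)} = 18 + O$
$Z{\left(Y \right)} = \frac{1}{-1 + Y}$ ($Z{\left(Y \right)} = \frac{1}{Y - 1} = \frac{1}{-1 + Y}$)
$w = 58$ ($w = 6 + \frac{1}{-1 + 4} \cdot 12 \cdot 13 = 6 + \frac{1}{3} \cdot 12 \cdot 13 = 6 + 4 \cdot 13 = 6 + 52 = 58$)
$\frac{1078 + 3162}{w + x{\left(-42 \right)}} = \frac{1078 + 3162}{58 + \left(18 - 42\right)} = \frac{4240}{58 - 24} = \frac{4240}{34} = 4240 \cdot \frac{1}{34} = \frac{2120}{17}$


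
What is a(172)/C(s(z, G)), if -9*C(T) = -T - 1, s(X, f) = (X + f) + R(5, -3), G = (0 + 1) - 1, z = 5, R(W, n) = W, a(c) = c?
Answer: 1548/11 ≈ 140.73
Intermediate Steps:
G = 0 (G = 1 - 1 = 0)
s(X, f) = 5 + X + f (s(X, f) = (X + f) + 5 = 5 + X + f)
C(T) = ⅑ + T/9 (C(T) = -(-T - 1)/9 = -(-1 - T)/9 = ⅑ + T/9)
a(172)/C(s(z, G)) = 172/(⅑ + (5 + 5 + 0)/9) = 172/(⅑ + (⅑)*10) = 172/(⅑ + 10/9) = 172/(11/9) = 172*(9/11) = 1548/11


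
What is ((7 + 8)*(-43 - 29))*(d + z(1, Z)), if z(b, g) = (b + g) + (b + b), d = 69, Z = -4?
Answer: -73440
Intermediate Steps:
z(b, g) = g + 3*b (z(b, g) = (b + g) + 2*b = g + 3*b)
((7 + 8)*(-43 - 29))*(d + z(1, Z)) = ((7 + 8)*(-43 - 29))*(69 + (-4 + 3*1)) = (15*(-72))*(69 + (-4 + 3)) = -1080*(69 - 1) = -1080*68 = -73440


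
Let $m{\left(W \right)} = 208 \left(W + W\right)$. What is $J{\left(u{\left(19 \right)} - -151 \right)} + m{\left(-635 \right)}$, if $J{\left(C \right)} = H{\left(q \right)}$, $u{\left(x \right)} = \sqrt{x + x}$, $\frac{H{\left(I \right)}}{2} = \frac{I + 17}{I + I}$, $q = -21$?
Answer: $- \frac{5547356}{21} \approx -2.6416 \cdot 10^{5}$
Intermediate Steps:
$H{\left(I \right)} = \frac{17 + I}{I}$ ($H{\left(I \right)} = 2 \frac{I + 17}{I + I} = 2 \frac{17 + I}{2 I} = \frac{17 + I}{I}$)
$u{\left(x \right)} = \sqrt{2} \sqrt{x}$ ($u{\left(x \right)} = \sqrt{2 x} = \sqrt{2} \sqrt{x}$)
$m{\left(W \right)} = 416 W$ ($m{\left(W \right)} = 208 \cdot 2 W = 416 W$)
$J{\left(C \right)} = \frac{4}{21}$ ($J{\left(C \right)} = \frac{17 - 21}{-21} = \left(- \frac{1}{21}\right) \left(-4\right) = \frac{4}{21}$)
$J{\left(u{\left(19 \right)} - -151 \right)} + m{\left(-635 \right)} = \frac{4}{21} + 416 \left(-635\right) = \frac{4}{21} - 264160 = - \frac{5547356}{21}$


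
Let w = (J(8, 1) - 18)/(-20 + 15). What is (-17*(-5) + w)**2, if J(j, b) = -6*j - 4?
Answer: 9801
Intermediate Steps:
J(j, b) = -4 - 6*j
w = 14 (w = ((-4 - 6*8) - 18)/(-20 + 15) = ((-4 - 48) - 18)/(-5) = (-52 - 18)*(-1/5) = -70*(-1/5) = 14)
(-17*(-5) + w)**2 = (-17*(-5) + 14)**2 = (85 + 14)**2 = 99**2 = 9801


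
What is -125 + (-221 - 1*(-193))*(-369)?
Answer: 10207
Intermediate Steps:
-125 + (-221 - 1*(-193))*(-369) = -125 + (-221 + 193)*(-369) = -125 - 28*(-369) = -125 + 10332 = 10207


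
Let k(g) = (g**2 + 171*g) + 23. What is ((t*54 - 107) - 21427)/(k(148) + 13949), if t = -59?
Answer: -1545/3824 ≈ -0.40403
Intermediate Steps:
k(g) = 23 + g**2 + 171*g
((t*54 - 107) - 21427)/(k(148) + 13949) = ((-59*54 - 107) - 21427)/((23 + 148**2 + 171*148) + 13949) = ((-3186 - 107) - 21427)/((23 + 21904 + 25308) + 13949) = (-3293 - 21427)/(47235 + 13949) = -24720/61184 = -24720*1/61184 = -1545/3824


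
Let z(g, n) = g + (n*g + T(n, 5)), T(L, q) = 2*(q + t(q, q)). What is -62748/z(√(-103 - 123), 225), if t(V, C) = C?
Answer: -156870/1442947 + 1772631*I*√226/1442947 ≈ -0.10872 + 18.468*I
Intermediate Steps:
T(L, q) = 4*q (T(L, q) = 2*(q + q) = 2*(2*q) = 4*q)
z(g, n) = 20 + g + g*n (z(g, n) = g + (n*g + 4*5) = g + (g*n + 20) = g + (20 + g*n) = 20 + g + g*n)
-62748/z(√(-103 - 123), 225) = -62748/(20 + √(-103 - 123) + √(-103 - 123)*225) = -62748/(20 + √(-226) + √(-226)*225) = -62748/(20 + I*√226 + (I*√226)*225) = -62748/(20 + I*√226 + 225*I*√226) = -62748/(20 + 226*I*√226)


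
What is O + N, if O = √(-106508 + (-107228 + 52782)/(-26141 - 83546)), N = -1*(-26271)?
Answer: 26271 + 5*I*√51256684863354/109687 ≈ 26271.0 + 326.35*I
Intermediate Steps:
N = 26271
O = 5*I*√51256684863354/109687 (O = √(-106508 - 54446/(-109687)) = √(-106508 - 54446*(-1/109687)) = √(-106508 + 54446/109687) = √(-11682488550/109687) = 5*I*√51256684863354/109687 ≈ 326.35*I)
O + N = 5*I*√51256684863354/109687 + 26271 = 26271 + 5*I*√51256684863354/109687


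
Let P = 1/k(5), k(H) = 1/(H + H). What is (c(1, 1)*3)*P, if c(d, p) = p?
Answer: 30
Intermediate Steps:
k(H) = 1/(2*H)
P = 10 (P = 1/((1/2)/5) = 1/((1/2)*(1/5)) = 1/(1/10) = 10)
(c(1, 1)*3)*P = (1*3)*10 = 3*10 = 30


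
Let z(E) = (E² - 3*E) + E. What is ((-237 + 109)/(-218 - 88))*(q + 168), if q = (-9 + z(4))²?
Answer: 10816/153 ≈ 70.693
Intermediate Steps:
z(E) = E² - 2*E
q = 1 (q = (-9 + 4*(-2 + 4))² = (-9 + 4*2)² = (-9 + 8)² = (-1)² = 1)
((-237 + 109)/(-218 - 88))*(q + 168) = ((-237 + 109)/(-218 - 88))*(1 + 168) = -128/(-306)*169 = -128*(-1/306)*169 = (64/153)*169 = 10816/153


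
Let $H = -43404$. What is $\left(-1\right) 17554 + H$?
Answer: $-60958$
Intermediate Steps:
$\left(-1\right) 17554 + H = \left(-1\right) 17554 - 43404 = -17554 - 43404 = -60958$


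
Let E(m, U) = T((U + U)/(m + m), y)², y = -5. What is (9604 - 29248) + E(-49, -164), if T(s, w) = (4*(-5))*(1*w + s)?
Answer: -44540844/2401 ≈ -18551.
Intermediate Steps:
T(s, w) = -20*s - 20*w (T(s, w) = -20*(w + s) = -20*(s + w) = -20*s - 20*w)
E(m, U) = (100 - 20*U/m)² (E(m, U) = (-20*(U + U)/(m + m) - 20*(-5))² = (-20*2*U/(2*m) + 100)² = (-20*2*U*1/(2*m) + 100)² = (-20*U/m + 100)² = (100 - 20*U/m)²)
(9604 - 29248) + E(-49, -164) = (9604 - 29248) + 400*(-164 - 5*(-49))²/(-49)² = -19644 + 400*(1/2401)*(-164 + 245)² = -19644 + 400*(1/2401)*81² = -19644 + 400*(1/2401)*6561 = -19644 + 2624400/2401 = -44540844/2401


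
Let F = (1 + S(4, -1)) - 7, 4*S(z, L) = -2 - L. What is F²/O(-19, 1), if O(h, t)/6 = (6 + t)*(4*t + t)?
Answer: 125/672 ≈ 0.18601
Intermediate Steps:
S(z, L) = -½ - L/4 (S(z, L) = (-2 - L)/4 = -½ - L/4)
F = -25/4 (F = (1 + (-½ - ¼*(-1))) - 7 = (1 + (-½ + ¼)) - 7 = (1 - ¼) - 7 = ¾ - 7 = -25/4 ≈ -6.2500)
O(h, t) = 30*t*(6 + t) (O(h, t) = 6*((6 + t)*(4*t + t)) = 6*((6 + t)*(5*t)) = 6*(5*t*(6 + t)) = 30*t*(6 + t))
F²/O(-19, 1) = (-25/4)²/((30*1*(6 + 1))) = 625/(16*((30*1*7))) = (625/16)/210 = (625/16)*(1/210) = 125/672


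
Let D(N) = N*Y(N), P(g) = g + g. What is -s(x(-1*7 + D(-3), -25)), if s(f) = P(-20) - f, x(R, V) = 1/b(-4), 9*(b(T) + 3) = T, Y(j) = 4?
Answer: 1231/31 ≈ 39.710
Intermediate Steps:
b(T) = -3 + T/9
P(g) = 2*g
D(N) = 4*N (D(N) = N*4 = 4*N)
x(R, V) = -9/31 (x(R, V) = 1/(-3 + (1/9)*(-4)) = 1/(-3 - 4/9) = 1/(-31/9) = -9/31)
s(f) = -40 - f (s(f) = 2*(-20) - f = -40 - f)
-s(x(-1*7 + D(-3), -25)) = -(-40 - 1*(-9/31)) = -(-40 + 9/31) = -1*(-1231/31) = 1231/31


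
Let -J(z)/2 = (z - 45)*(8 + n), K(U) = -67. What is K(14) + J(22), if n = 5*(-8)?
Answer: -1539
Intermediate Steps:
n = -40
J(z) = -2880 + 64*z (J(z) = -2*(z - 45)*(8 - 40) = -2*(-45 + z)*(-32) = -2*(1440 - 32*z) = -2880 + 64*z)
K(14) + J(22) = -67 + (-2880 + 64*22) = -67 + (-2880 + 1408) = -67 - 1472 = -1539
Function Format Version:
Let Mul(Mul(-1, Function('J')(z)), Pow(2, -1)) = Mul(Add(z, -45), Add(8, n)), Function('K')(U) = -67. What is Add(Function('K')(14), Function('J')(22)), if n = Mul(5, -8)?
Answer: -1539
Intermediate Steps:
n = -40
Function('J')(z) = Add(-2880, Mul(64, z)) (Function('J')(z) = Mul(-2, Mul(Add(z, -45), Add(8, -40))) = Mul(-2, Mul(Add(-45, z), -32)) = Mul(-2, Add(1440, Mul(-32, z))) = Add(-2880, Mul(64, z)))
Add(Function('K')(14), Function('J')(22)) = Add(-67, Add(-2880, Mul(64, 22))) = Add(-67, Add(-2880, 1408)) = Add(-67, -1472) = -1539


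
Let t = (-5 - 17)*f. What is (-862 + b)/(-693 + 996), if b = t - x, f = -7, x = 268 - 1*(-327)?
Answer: -1303/303 ≈ -4.3003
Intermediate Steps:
x = 595 (x = 268 + 327 = 595)
t = 154 (t = (-5 - 17)*(-7) = -22*(-7) = 154)
b = -441 (b = 154 - 1*595 = 154 - 595 = -441)
(-862 + b)/(-693 + 996) = (-862 - 441)/(-693 + 996) = -1303/303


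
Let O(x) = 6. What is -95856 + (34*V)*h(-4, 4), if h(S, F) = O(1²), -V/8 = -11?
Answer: -77904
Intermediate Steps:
V = 88 (V = -8*(-11) = 88)
h(S, F) = 6
-95856 + (34*V)*h(-4, 4) = -95856 + (34*88)*6 = -95856 + 2992*6 = -95856 + 17952 = -77904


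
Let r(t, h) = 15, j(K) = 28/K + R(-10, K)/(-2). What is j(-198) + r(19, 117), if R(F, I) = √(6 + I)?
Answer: 1471/99 - 4*I*√3 ≈ 14.859 - 6.9282*I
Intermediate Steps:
j(K) = 28/K - √(6 + K)/2 (j(K) = 28/K + √(6 + K)/(-2) = 28/K + √(6 + K)*(-½) = 28/K - √(6 + K)/2)
j(-198) + r(19, 117) = (28/(-198) - √(6 - 198)/2) + 15 = (28*(-1/198) - 4*I*√3) + 15 = (-14/99 - 4*I*√3) + 15 = 1471/99 - 4*I*√3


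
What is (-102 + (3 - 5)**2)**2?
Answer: 9604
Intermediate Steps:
(-102 + (3 - 5)**2)**2 = (-102 + (-2)**2)**2 = (-102 + 4)**2 = (-98)**2 = 9604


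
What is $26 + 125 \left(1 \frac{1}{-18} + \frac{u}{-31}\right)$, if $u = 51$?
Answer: $- \frac{104117}{558} \approx -186.59$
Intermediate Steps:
$26 + 125 \left(1 \frac{1}{-18} + \frac{u}{-31}\right) = 26 + 125 \left(1 \frac{1}{-18} + \frac{51}{-31}\right) = 26 + 125 \left(1 \left(- \frac{1}{18}\right) + 51 \left(- \frac{1}{31}\right)\right) = 26 + 125 \left(- \frac{1}{18} - \frac{51}{31}\right) = 26 + 125 \left(- \frac{949}{558}\right) = 26 - \frac{118625}{558} = - \frac{104117}{558}$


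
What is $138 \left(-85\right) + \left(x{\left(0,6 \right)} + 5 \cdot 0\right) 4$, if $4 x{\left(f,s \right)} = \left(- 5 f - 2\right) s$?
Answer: $-11742$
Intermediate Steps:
$x{\left(f,s \right)} = \frac{s \left(-2 - 5 f\right)}{4}$ ($x{\left(f,s \right)} = \frac{\left(- 5 f - 2\right) s}{4} = \frac{\left(-2 - 5 f\right) s}{4} = \frac{s \left(-2 - 5 f\right)}{4}$)
$138 \left(-85\right) + \left(x{\left(0,6 \right)} + 5 \cdot 0\right) 4 = 138 \left(-85\right) + \left(\left(- \frac{1}{4}\right) 6 \left(2 + 5 \cdot 0\right) + 5 \cdot 0\right) 4 = -11730 + \left(\left(- \frac{1}{4}\right) 6 \left(2 + 0\right) + 0\right) 4 = -11730 + \left(\left(- \frac{1}{4}\right) 6 \cdot 2 + 0\right) 4 = -11730 + \left(-3 + 0\right) 4 = -11730 - 12 = -11742$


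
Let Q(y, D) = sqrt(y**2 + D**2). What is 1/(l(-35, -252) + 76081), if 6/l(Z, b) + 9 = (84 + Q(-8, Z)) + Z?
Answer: 23661431/1800203591387 + 6*sqrt(1289)/1800203591387 ≈ 1.3144e-5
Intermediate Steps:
Q(y, D) = sqrt(D**2 + y**2)
l(Z, b) = 6/(75 + Z + sqrt(64 + Z**2)) (l(Z, b) = 6/(-9 + ((84 + sqrt(Z**2 + (-8)**2)) + Z)) = 6/(-9 + ((84 + sqrt(Z**2 + 64)) + Z)) = 6/(-9 + ((84 + sqrt(64 + Z**2)) + Z)) = 6/(-9 + (84 + Z + sqrt(64 + Z**2))) = 6/(75 + Z + sqrt(64 + Z**2)))
1/(l(-35, -252) + 76081) = 1/(6/(75 - 35 + sqrt(64 + (-35)**2)) + 76081) = 1/(6/(75 - 35 + sqrt(64 + 1225)) + 76081) = 1/(6/(75 - 35 + sqrt(1289)) + 76081) = 1/(6/(40 + sqrt(1289)) + 76081) = 1/(76081 + 6/(40 + sqrt(1289)))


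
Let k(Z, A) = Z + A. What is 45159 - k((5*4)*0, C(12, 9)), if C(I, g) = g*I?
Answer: 45051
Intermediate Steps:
C(I, g) = I*g
k(Z, A) = A + Z
45159 - k((5*4)*0, C(12, 9)) = 45159 - (12*9 + (5*4)*0) = 45159 - (108 + 20*0) = 45159 - (108 + 0) = 45159 - 1*108 = 45159 - 108 = 45051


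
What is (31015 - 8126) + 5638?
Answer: 28527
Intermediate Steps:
(31015 - 8126) + 5638 = 22889 + 5638 = 28527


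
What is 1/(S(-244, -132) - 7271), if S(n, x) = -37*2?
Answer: -1/7345 ≈ -0.00013615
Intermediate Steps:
S(n, x) = -74
1/(S(-244, -132) - 7271) = 1/(-74 - 7271) = 1/(-7345) = -1/7345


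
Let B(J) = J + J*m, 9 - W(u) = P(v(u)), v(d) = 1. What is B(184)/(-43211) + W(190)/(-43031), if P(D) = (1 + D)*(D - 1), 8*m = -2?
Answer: -6327177/1859412541 ≈ -0.0034028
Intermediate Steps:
m = -¼ (m = (⅛)*(-2) = -¼ ≈ -0.25000)
P(D) = (1 + D)*(-1 + D)
W(u) = 9 (W(u) = 9 - (-1 + 1²) = 9 - (-1 + 1) = 9 - 1*0 = 9 + 0 = 9)
B(J) = 3*J/4 (B(J) = J + J*(-¼) = J - J/4 = 3*J/4)
B(184)/(-43211) + W(190)/(-43031) = ((¾)*184)/(-43211) + 9/(-43031) = 138*(-1/43211) + 9*(-1/43031) = -138/43211 - 9/43031 = -6327177/1859412541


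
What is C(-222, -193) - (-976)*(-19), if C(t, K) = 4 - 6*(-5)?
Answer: -18510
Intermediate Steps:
C(t, K) = 34 (C(t, K) = 4 + 30 = 34)
C(-222, -193) - (-976)*(-19) = 34 - (-976)*(-19) = 34 - 1*18544 = 34 - 18544 = -18510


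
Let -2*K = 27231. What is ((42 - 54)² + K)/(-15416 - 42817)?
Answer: 1283/5546 ≈ 0.23134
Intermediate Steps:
K = -27231/2 (K = -½*27231 = -27231/2 ≈ -13616.)
((42 - 54)² + K)/(-15416 - 42817) = ((42 - 54)² - 27231/2)/(-15416 - 42817) = ((-12)² - 27231/2)/(-58233) = (144 - 27231/2)*(-1/58233) = -26943/2*(-1/58233) = 1283/5546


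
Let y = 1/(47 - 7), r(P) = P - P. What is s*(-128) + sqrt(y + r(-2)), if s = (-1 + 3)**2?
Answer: -512 + sqrt(10)/20 ≈ -511.84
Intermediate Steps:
r(P) = 0
y = 1/40 ≈ 0.025000
s = 4 (s = 2**2 = 4)
s*(-128) + sqrt(y + r(-2)) = 4*(-128) + sqrt(1/40 + 0) = -512 + sqrt(1/40) = -512 + sqrt(10)/20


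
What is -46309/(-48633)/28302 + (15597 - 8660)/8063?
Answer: 9548537648009/11098003231458 ≈ 0.86038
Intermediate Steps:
-46309/(-48633)/28302 + (15597 - 8660)/8063 = -46309*(-1/48633)*(1/28302) + 6937*(1/8063) = (46309/48633)*(1/28302) + 6937/8063 = 46309/1376411166 + 6937/8063 = 9548537648009/11098003231458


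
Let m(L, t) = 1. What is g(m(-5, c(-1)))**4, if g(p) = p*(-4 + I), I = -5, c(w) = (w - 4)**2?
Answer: 6561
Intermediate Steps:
c(w) = (-4 + w)**2
g(p) = -9*p (g(p) = p*(-4 - 5) = p*(-9) = -9*p)
g(m(-5, c(-1)))**4 = (-9*1)**4 = (-9)**4 = 6561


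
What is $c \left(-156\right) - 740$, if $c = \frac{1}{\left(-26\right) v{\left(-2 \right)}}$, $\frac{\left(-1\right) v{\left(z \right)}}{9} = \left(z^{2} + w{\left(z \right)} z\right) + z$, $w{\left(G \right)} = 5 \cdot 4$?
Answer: $- \frac{42179}{57} \approx -739.98$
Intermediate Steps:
$w{\left(G \right)} = 20$
$v{\left(z \right)} = - 189 z - 9 z^{2}$ ($v{\left(z \right)} = - 9 \left(\left(z^{2} + 20 z\right) + z\right) = - 9 \left(z^{2} + 21 z\right) = - 189 z - 9 z^{2}$)
$c = - \frac{1}{8892}$ ($c = \frac{1}{\left(-26\right) \left(\left(-9\right) \left(-2\right) \left(21 - 2\right)\right)} = \frac{1}{\left(-26\right) \left(\left(-9\right) \left(-2\right) 19\right)} = \frac{1}{\left(-26\right) 342} = \frac{1}{-8892} = - \frac{1}{8892} \approx -0.00011246$)
$c \left(-156\right) - 740 = \left(- \frac{1}{8892}\right) \left(-156\right) - 740 = \frac{1}{57} - 740 = - \frac{42179}{57}$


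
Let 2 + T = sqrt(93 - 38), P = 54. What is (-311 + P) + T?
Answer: -259 + sqrt(55) ≈ -251.58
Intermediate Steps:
T = -2 + sqrt(55) (T = -2 + sqrt(93 - 38) = -2 + sqrt(55) ≈ 5.4162)
(-311 + P) + T = (-311 + 54) + (-2 + sqrt(55)) = -257 + (-2 + sqrt(55)) = -259 + sqrt(55)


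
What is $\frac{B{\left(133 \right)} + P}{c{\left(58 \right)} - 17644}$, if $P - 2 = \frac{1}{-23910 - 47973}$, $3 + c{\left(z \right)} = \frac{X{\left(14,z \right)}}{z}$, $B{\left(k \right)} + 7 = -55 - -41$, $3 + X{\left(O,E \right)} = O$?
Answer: $\frac{79215124}{73573328745} \approx 0.0010767$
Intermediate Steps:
$X{\left(O,E \right)} = -3 + O$
$B{\left(k \right)} = -21$ ($B{\left(k \right)} = -7 - 14 = -21$)
$c{\left(z \right)} = -3 + \frac{11}{z}$ ($c{\left(z \right)} = -3 + \frac{-3 + 14}{z} = -3 + \frac{11}{z}$)
$P = \frac{143765}{71883}$ ($P = 2 + \frac{1}{-23910 - 47973} = 2 + \frac{1}{-71883} = 2 - \frac{1}{71883} = \frac{143765}{71883} \approx 2.0$)
$\frac{B{\left(133 \right)} + P}{c{\left(58 \right)} - 17644} = \frac{-21 + \frac{143765}{71883}}{\left(-3 + \frac{11}{58}\right) - 17644} = - \frac{1365778}{71883 \left(\left(-3 + 11 \cdot \frac{1}{58}\right) - 17644\right)} = - \frac{1365778}{71883 \left(\left(-3 + \frac{11}{58}\right) - 17644\right)} = - \frac{1365778}{71883 \left(- \frac{163}{58} - 17644\right)} = - \frac{1365778}{71883 \left(- \frac{1023515}{58}\right)} = \left(- \frac{1365778}{71883}\right) \left(- \frac{58}{1023515}\right) = \frac{79215124}{73573328745}$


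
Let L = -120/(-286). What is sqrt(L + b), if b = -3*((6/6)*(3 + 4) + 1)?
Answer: 2*I*sqrt(120549)/143 ≈ 4.856*I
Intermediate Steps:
L = 60/143 (L = -120*(-1/286) = 60/143 ≈ 0.41958)
b = -24 (b = -3*((6*(1/6))*7 + 1) = -3*(1*7 + 1) = -3*(7 + 1) = -3*8 = -24)
sqrt(L + b) = sqrt(60/143 - 24) = sqrt(-3372/143) = 2*I*sqrt(120549)/143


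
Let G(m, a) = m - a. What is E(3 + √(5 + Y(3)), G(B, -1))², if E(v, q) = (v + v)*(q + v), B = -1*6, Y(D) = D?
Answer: 48 + 32*√2 ≈ 93.255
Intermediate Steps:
B = -6
E(v, q) = 2*v*(q + v) (E(v, q) = (2*v)*(q + v) = 2*v*(q + v))
E(3 + √(5 + Y(3)), G(B, -1))² = (2*(3 + √(5 + 3))*((-6 - 1*(-1)) + (3 + √(5 + 3))))² = (2*(3 + √8)*((-6 + 1) + (3 + √8)))² = (2*(3 + 2*√2)*(-5 + (3 + 2*√2)))² = (2*(3 + 2*√2)*(-2 + 2*√2))² = (2*(-2 + 2*√2)*(3 + 2*√2))² = 4*(-2 + 2*√2)²*(3 + 2*√2)²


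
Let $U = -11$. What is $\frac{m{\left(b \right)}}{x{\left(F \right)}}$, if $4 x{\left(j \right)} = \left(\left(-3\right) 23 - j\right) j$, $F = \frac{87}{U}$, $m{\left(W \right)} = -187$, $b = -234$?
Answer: $- \frac{22627}{14616} \approx -1.5481$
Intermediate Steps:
$F = - \frac{87}{11}$ ($F = \frac{87}{-11} = 87 \left(- \frac{1}{11}\right) = - \frac{87}{11} \approx -7.9091$)
$x{\left(j \right)} = \frac{j \left(-69 - j\right)}{4}$ ($x{\left(j \right)} = \frac{\left(\left(-3\right) 23 - j\right) j}{4} = \frac{\left(-69 - j\right) j}{4} = \frac{j \left(-69 - j\right)}{4}$)
$\frac{m{\left(b \right)}}{x{\left(F \right)}} = - \frac{187}{\left(- \frac{1}{4}\right) \left(- \frac{87}{11}\right) \left(69 - \frac{87}{11}\right)} = - \frac{187}{\left(- \frac{1}{4}\right) \left(- \frac{87}{11}\right) \frac{672}{11}} = - \frac{187}{\frac{14616}{121}} = \left(-187\right) \frac{121}{14616} = - \frac{22627}{14616}$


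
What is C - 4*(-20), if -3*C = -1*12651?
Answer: 4297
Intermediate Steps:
C = 4217 (C = -(-1)*12651/3 = -⅓*(-12651) = 4217)
C - 4*(-20) = 4217 - 4*(-20) = 4217 - 1*(-80) = 4217 + 80 = 4297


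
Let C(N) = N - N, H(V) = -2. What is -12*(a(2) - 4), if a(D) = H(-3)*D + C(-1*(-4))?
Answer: 96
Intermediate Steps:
C(N) = 0
a(D) = -2*D (a(D) = -2*D + 0 = -2*D)
-12*(a(2) - 4) = -12*(-2*2 - 4) = -12*(-4 - 4) = -12*(-8) = 96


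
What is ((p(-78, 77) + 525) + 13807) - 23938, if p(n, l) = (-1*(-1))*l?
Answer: -9529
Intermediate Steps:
p(n, l) = l (p(n, l) = 1*l = l)
((p(-78, 77) + 525) + 13807) - 23938 = ((77 + 525) + 13807) - 23938 = (602 + 13807) - 23938 = 14409 - 23938 = -9529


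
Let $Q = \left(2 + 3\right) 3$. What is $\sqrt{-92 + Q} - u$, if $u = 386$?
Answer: $-386 + i \sqrt{77} \approx -386.0 + 8.775 i$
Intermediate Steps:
$Q = 15$ ($Q = 5 \cdot 3 = 15$)
$\sqrt{-92 + Q} - u = \sqrt{-92 + 15} - 386 = \sqrt{-77} - 386 = i \sqrt{77} - 386 = -386 + i \sqrt{77}$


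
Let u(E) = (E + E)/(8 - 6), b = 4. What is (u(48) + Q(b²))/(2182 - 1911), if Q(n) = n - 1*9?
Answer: 55/271 ≈ 0.20295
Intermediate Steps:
u(E) = E (u(E) = (2*E)/2 = (2*E)*(½) = E)
Q(n) = -9 + n (Q(n) = n - 9 = -9 + n)
(u(48) + Q(b²))/(2182 - 1911) = (48 + (-9 + 4²))/(2182 - 1911) = (48 + (-9 + 16))/271 = (48 + 7)*(1/271) = 55*(1/271) = 55/271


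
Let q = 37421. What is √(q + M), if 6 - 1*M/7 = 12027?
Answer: I*√46726 ≈ 216.16*I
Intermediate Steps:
M = -84147 (M = 42 - 7*12027 = 42 - 84189 = -84147)
√(q + M) = √(37421 - 84147) = √(-46726) = I*√46726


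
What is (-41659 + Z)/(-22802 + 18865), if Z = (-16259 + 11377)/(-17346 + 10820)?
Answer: 135930876/12846431 ≈ 10.581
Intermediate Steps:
Z = 2441/3263 (Z = -4882/(-6526) = -4882*(-1/6526) = 2441/3263 ≈ 0.74809)
(-41659 + Z)/(-22802 + 18865) = (-41659 + 2441/3263)/(-22802 + 18865) = -135930876/3263/(-3937) = -135930876/3263*(-1/3937) = 135930876/12846431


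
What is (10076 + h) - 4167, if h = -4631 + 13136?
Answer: 14414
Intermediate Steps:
h = 8505
(10076 + h) - 4167 = (10076 + 8505) - 4167 = 18581 - 4167 = 14414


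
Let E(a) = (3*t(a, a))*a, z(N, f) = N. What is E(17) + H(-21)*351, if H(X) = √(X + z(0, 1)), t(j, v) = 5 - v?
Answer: -612 + 351*I*√21 ≈ -612.0 + 1608.5*I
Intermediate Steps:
H(X) = √X (H(X) = √(X + 0) = √X)
E(a) = a*(15 - 3*a) (E(a) = (3*(5 - a))*a = (15 - 3*a)*a = a*(15 - 3*a))
E(17) + H(-21)*351 = 3*17*(5 - 1*17) + √(-21)*351 = 3*17*(5 - 17) + (I*√21)*351 = 3*17*(-12) + 351*I*√21 = -612 + 351*I*√21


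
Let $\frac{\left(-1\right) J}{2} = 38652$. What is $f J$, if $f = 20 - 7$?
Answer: $-1004952$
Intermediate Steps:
$J = -77304$ ($J = \left(-2\right) 38652 = -77304$)
$f = 13$ ($f = 20 - 7 = 13$)
$f J = 13 \left(-77304\right) = -1004952$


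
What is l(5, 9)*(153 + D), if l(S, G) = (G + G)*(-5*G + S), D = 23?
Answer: -126720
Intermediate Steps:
l(S, G) = 2*G*(S - 5*G) (l(S, G) = (2*G)*(S - 5*G) = 2*G*(S - 5*G))
l(5, 9)*(153 + D) = (2*9*(5 - 5*9))*(153 + 23) = (2*9*(5 - 45))*176 = (2*9*(-40))*176 = -720*176 = -126720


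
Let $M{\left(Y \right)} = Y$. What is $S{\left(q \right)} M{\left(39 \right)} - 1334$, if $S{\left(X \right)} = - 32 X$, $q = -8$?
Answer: $8650$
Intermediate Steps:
$S{\left(q \right)} M{\left(39 \right)} - 1334 = \left(-32\right) \left(-8\right) 39 - 1334 = 256 \cdot 39 - 1334 = 9984 - 1334 = 8650$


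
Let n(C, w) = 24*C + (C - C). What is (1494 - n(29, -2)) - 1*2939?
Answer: -2141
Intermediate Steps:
n(C, w) = 24*C (n(C, w) = 24*C + 0 = 24*C)
(1494 - n(29, -2)) - 1*2939 = (1494 - 24*29) - 1*2939 = (1494 - 1*696) - 2939 = (1494 - 696) - 2939 = 798 - 2939 = -2141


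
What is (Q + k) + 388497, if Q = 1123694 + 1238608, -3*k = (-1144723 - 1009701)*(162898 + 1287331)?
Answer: 3124416415493/3 ≈ 1.0415e+12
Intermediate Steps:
k = 3124408163096/3 (k = -(-1144723 - 1009701)*(162898 + 1287331)/3 = -(-2154424)*1450229/3 = -1/3*(-3124408163096) = 3124408163096/3 ≈ 1.0415e+12)
Q = 2362302
(Q + k) + 388497 = (2362302 + 3124408163096/3) + 388497 = 3124415250002/3 + 388497 = 3124416415493/3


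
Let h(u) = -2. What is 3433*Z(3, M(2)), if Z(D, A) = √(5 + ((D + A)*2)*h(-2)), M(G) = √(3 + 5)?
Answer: 3433*√(-7 - 8*√2) ≈ 14691.0*I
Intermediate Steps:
M(G) = 2*√2 (M(G) = √8 = 2*√2)
Z(D, A) = √(5 - 4*A - 4*D) (Z(D, A) = √(5 + ((D + A)*2)*(-2)) = √(5 + ((A + D)*2)*(-2)) = √(5 + (2*A + 2*D)*(-2)) = √(5 + (-4*A - 4*D)) = √(5 - 4*A - 4*D))
3433*Z(3, M(2)) = 3433*√(5 - 8*√2 - 4*3) = 3433*√(5 - 8*√2 - 12) = 3433*√(-7 - 8*√2)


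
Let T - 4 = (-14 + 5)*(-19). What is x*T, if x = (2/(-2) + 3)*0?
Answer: 0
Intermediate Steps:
x = 0 (x = (2*(-½) + 3)*0 = (-1 + 3)*0 = 2*0 = 0)
T = 175 (T = 4 + (-14 + 5)*(-19) = 4 - 9*(-19) = 4 + 171 = 175)
x*T = 0*175 = 0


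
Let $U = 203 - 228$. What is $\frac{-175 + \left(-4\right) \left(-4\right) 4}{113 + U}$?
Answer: $- \frac{111}{88} \approx -1.2614$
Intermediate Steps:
$U = -25$
$\frac{-175 + \left(-4\right) \left(-4\right) 4}{113 + U} = \frac{-175 + \left(-4\right) \left(-4\right) 4}{113 - 25} = \frac{-175 + 16 \cdot 4}{88} = \left(-175 + 64\right) \frac{1}{88} = \left(-111\right) \frac{1}{88} = - \frac{111}{88}$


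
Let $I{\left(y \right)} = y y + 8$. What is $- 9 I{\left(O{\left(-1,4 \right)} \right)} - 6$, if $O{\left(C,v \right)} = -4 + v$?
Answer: $-78$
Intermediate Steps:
$I{\left(y \right)} = 8 + y^{2}$ ($I{\left(y \right)} = y^{2} + 8 = 8 + y^{2}$)
$- 9 I{\left(O{\left(-1,4 \right)} \right)} - 6 = - 9 \left(8 + \left(-4 + 4\right)^{2}\right) - 6 = - 9 \left(8 + 0^{2}\right) - 6 = - 9 \left(8 + 0\right) - 6 = \left(-9\right) 8 - 6 = -72 - 6 = -78$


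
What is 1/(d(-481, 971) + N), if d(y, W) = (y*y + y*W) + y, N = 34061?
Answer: -1/202110 ≈ -4.9478e-6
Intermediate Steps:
d(y, W) = y + y² + W*y (d(y, W) = (y² + W*y) + y = y + y² + W*y)
1/(d(-481, 971) + N) = 1/(-481*(1 + 971 - 481) + 34061) = 1/(-481*491 + 34061) = 1/(-236171 + 34061) = 1/(-202110) = -1/202110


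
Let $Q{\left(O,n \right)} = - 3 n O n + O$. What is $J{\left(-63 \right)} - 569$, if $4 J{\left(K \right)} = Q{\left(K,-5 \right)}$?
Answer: $\frac{1193}{2} \approx 596.5$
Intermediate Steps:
$Q{\left(O,n \right)} = O - 3 O n^{2}$ ($Q{\left(O,n \right)} = - 3 O n n + O = - 3 O n^{2} + O = O - 3 O n^{2}$)
$J{\left(K \right)} = - \frac{37 K}{2}$ ($J{\left(K \right)} = \frac{K \left(1 - 3 \left(-5\right)^{2}\right)}{4} = \frac{K \left(1 - 75\right)}{4} = \frac{K \left(-74\right)}{4} = \frac{\left(-74\right) K}{4} = - \frac{37 K}{2}$)
$J{\left(-63 \right)} - 569 = \left(- \frac{37}{2}\right) \left(-63\right) - 569 = \frac{2331}{2} - 569 = \frac{1193}{2}$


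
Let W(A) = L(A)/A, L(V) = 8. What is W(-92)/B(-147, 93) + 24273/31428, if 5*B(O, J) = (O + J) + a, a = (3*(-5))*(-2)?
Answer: 3527/4462 ≈ 0.79045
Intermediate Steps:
a = 30 (a = -15*(-2) = 30)
W(A) = 8/A
B(O, J) = 6 + J/5 + O/5 (B(O, J) = ((O + J) + 30)/5 = ((J + O) + 30)/5 = (30 + J + O)/5 = 6 + J/5 + O/5)
W(-92)/B(-147, 93) + 24273/31428 = (8/(-92))/(6 + (⅕)*93 + (⅕)*(-147)) + 24273/31428 = (8*(-1/92))/(6 + 93/5 - 147/5) + 24273*(1/31428) = -2/(23*(-24/5)) + 899/1164 = -2/23*(-5/24) + 899/1164 = 5/276 + 899/1164 = 3527/4462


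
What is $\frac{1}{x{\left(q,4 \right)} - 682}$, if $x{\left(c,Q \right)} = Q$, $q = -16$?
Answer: $- \frac{1}{678} \approx -0.0014749$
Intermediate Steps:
$\frac{1}{x{\left(q,4 \right)} - 682} = \frac{1}{4 - 682} = \frac{1}{-678} = - \frac{1}{678}$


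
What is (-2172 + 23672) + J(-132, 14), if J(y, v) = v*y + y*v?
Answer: 17804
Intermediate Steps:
J(y, v) = 2*v*y (J(y, v) = v*y + v*y = 2*v*y)
(-2172 + 23672) + J(-132, 14) = (-2172 + 23672) + 2*14*(-132) = 21500 - 3696 = 17804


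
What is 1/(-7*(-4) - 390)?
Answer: -1/362 ≈ -0.0027624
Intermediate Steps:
1/(-7*(-4) - 390) = 1/(28 - 390) = 1/(-362) = -1/362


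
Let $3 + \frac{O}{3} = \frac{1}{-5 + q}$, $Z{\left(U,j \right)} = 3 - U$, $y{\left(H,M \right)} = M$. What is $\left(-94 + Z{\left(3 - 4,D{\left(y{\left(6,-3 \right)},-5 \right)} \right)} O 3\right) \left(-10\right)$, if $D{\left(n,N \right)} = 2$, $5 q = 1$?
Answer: $2095$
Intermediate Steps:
$q = \frac{1}{5}$ ($q = \frac{1}{5} \cdot 1 = \frac{1}{5} \approx 0.2$)
$O = - \frac{77}{8}$ ($O = -9 + \frac{3}{-5 + \frac{1}{5}} = -9 + \frac{3}{- \frac{24}{5}} = -9 + 3 \left(- \frac{5}{24}\right) = -9 - \frac{5}{8} = - \frac{77}{8} \approx -9.625$)
$\left(-94 + Z{\left(3 - 4,D{\left(y{\left(6,-3 \right)},-5 \right)} \right)} O 3\right) \left(-10\right) = \left(-94 + \left(3 - \left(3 - 4\right)\right) \left(- \frac{77}{8}\right) 3\right) \left(-10\right) = \left(-94 + \left(3 - -1\right) \left(- \frac{77}{8}\right) 3\right) \left(-10\right) = \left(-94 + \left(3 + 1\right) \left(- \frac{77}{8}\right) 3\right) \left(-10\right) = \left(-94 + 4 \left(- \frac{77}{8}\right) 3\right) \left(-10\right) = \left(-94 - \frac{231}{2}\right) \left(-10\right) = \left(- \frac{419}{2}\right) \left(-10\right) = 2095$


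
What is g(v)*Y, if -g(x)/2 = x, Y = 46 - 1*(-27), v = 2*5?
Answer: -1460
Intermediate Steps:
v = 10
Y = 73 (Y = 46 + 27 = 73)
g(x) = -2*x
g(v)*Y = -2*10*73 = -20*73 = -1460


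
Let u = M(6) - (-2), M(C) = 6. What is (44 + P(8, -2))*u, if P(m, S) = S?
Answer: 336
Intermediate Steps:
u = 8 (u = 6 - (-2) = 6 - 1*(-2) = 6 + 2 = 8)
(44 + P(8, -2))*u = (44 - 2)*8 = 42*8 = 336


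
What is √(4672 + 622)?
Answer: √5294 ≈ 72.760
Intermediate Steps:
√(4672 + 622) = √5294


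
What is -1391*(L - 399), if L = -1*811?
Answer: 1683110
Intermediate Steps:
L = -811
-1391*(L - 399) = -1391*(-811 - 399) = -1391*(-1210) = 1683110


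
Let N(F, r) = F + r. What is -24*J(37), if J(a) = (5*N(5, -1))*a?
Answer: -17760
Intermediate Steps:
J(a) = 20*a (J(a) = (5*(5 - 1))*a = (5*4)*a = 20*a)
-24*J(37) = -480*37 = -24*740 = -17760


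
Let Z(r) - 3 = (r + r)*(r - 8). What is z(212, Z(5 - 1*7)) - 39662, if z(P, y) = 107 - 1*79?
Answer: -39634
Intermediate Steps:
Z(r) = 3 + 2*r*(-8 + r) (Z(r) = 3 + (r + r)*(r - 8) = 3 + (2*r)*(-8 + r) = 3 + 2*r*(-8 + r))
z(P, y) = 28 (z(P, y) = 107 - 79 = 28)
z(212, Z(5 - 1*7)) - 39662 = 28 - 39662 = -39634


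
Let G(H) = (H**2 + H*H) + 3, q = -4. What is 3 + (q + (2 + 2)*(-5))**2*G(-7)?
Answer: 58179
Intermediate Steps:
G(H) = 3 + 2*H**2 (G(H) = (H**2 + H**2) + 3 = 2*H**2 + 3 = 3 + 2*H**2)
3 + (q + (2 + 2)*(-5))**2*G(-7) = 3 + (-4 + (2 + 2)*(-5))**2*(3 + 2*(-7)**2) = 3 + (-4 + 4*(-5))**2*(3 + 2*49) = 3 + (-4 - 20)**2*(3 + 98) = 3 + (-24)**2*101 = 3 + 576*101 = 3 + 58176 = 58179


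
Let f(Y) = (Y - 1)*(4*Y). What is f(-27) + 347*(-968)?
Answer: -332872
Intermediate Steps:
f(Y) = 4*Y*(-1 + Y) (f(Y) = (-1 + Y)*(4*Y) = 4*Y*(-1 + Y))
f(-27) + 347*(-968) = 4*(-27)*(-1 - 27) + 347*(-968) = 4*(-27)*(-28) - 335896 = 3024 - 335896 = -332872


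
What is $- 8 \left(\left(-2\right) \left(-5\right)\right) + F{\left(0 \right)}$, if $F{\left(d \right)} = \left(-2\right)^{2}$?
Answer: $-76$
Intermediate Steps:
$F{\left(d \right)} = 4$
$- 8 \left(\left(-2\right) \left(-5\right)\right) + F{\left(0 \right)} = - 8 \left(\left(-2\right) \left(-5\right)\right) + 4 = \left(-8\right) 10 + 4 = -80 + 4 = -76$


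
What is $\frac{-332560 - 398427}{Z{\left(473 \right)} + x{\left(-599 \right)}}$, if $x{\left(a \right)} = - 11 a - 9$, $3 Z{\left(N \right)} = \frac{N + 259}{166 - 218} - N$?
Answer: $- \frac{28508493}{250288} \approx -113.9$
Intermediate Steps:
$Z{\left(N \right)} = - \frac{259}{156} - \frac{53 N}{156}$ ($Z{\left(N \right)} = \frac{\frac{N + 259}{166 - 218} - N}{3} = \frac{\frac{259 + N}{-52} - N}{3} = \frac{\left(259 + N\right) \left(- \frac{1}{52}\right) - N}{3} = \frac{\left(- \frac{259}{52} - \frac{N}{52}\right) - N}{3} = \frac{- \frac{259}{52} - \frac{53 N}{52}}{3} = - \frac{259}{156} - \frac{53 N}{156}$)
$x{\left(a \right)} = -9 - 11 a$
$\frac{-332560 - 398427}{Z{\left(473 \right)} + x{\left(-599 \right)}} = \frac{-332560 - 398427}{\left(- \frac{259}{156} - \frac{25069}{156}\right) - -6580} = - \frac{730987}{\left(- \frac{259}{156} - \frac{25069}{156}\right) + \left(-9 + 6589\right)} = - \frac{730987}{- \frac{6332}{39} + 6580} = - \frac{730987}{\frac{250288}{39}} = \left(-730987\right) \frac{39}{250288} = - \frac{28508493}{250288}$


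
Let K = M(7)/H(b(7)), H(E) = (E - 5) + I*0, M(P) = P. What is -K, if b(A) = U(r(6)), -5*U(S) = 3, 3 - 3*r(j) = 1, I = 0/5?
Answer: 5/4 ≈ 1.2500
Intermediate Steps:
I = 0 (I = 0*(⅕) = 0)
r(j) = ⅔ (r(j) = 1 - ⅓*1 = 1 - ⅓ = ⅔)
U(S) = -⅗ (U(S) = -⅕*3 = -⅗)
b(A) = -⅗
H(E) = -5 + E (H(E) = (E - 5) + 0*0 = (-5 + E) + 0 = -5 + E)
K = -5/4 (K = 7/(-5 - ⅗) = 7/(-28/5) = 7*(-5/28) = -5/4 ≈ -1.2500)
-K = -1*(-5/4) = 5/4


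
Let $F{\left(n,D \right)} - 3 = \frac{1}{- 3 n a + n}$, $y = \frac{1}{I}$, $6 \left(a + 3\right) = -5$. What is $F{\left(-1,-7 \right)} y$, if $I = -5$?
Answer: $- \frac{73}{125} \approx -0.584$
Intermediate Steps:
$a = - \frac{23}{6}$ ($a = -3 + \frac{1}{6} \left(-5\right) = -3 - \frac{5}{6} = - \frac{23}{6} \approx -3.8333$)
$y = - \frac{1}{5}$ ($y = \frac{1}{-5} = - \frac{1}{5} \approx -0.2$)
$F{\left(n,D \right)} = 3 + \frac{2}{25 n}$ ($F{\left(n,D \right)} = 3 + \frac{1}{- 3 n \left(- \frac{23}{6}\right) + n} = 3 + \frac{1}{\frac{23 n}{2} + n} = 3 + \frac{1}{\frac{25}{2} n} = 3 + \frac{2}{25 n}$)
$F{\left(-1,-7 \right)} y = \left(3 + \frac{2}{25 \left(-1\right)}\right) \left(- \frac{1}{5}\right) = \left(3 + \frac{2}{25} \left(-1\right)\right) \left(- \frac{1}{5}\right) = \left(3 - \frac{2}{25}\right) \left(- \frac{1}{5}\right) = \frac{73}{25} \left(- \frac{1}{5}\right) = - \frac{73}{125}$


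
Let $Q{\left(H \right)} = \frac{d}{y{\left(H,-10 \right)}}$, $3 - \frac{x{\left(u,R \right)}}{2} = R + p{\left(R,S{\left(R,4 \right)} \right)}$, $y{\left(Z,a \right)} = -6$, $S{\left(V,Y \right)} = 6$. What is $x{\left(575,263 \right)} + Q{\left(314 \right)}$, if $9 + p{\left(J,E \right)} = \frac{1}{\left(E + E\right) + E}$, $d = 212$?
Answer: $- \frac{4837}{9} \approx -537.44$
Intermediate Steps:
$p{\left(J,E \right)} = -9 + \frac{1}{3 E}$ ($p{\left(J,E \right)} = -9 + \frac{1}{\left(E + E\right) + E} = -9 + \frac{1}{2 E + E} = -9 + \frac{1}{3 E}$)
$x{\left(u,R \right)} = \frac{215}{9} - 2 R$ ($x{\left(u,R \right)} = 6 - 2 \left(R - \left(9 - \frac{1}{3 \cdot 6}\right)\right) = 6 - 2 \left(R + \left(-9 + \frac{1}{3} \cdot \frac{1}{6}\right)\right) = 6 - 2 \left(R + \left(-9 + \frac{1}{18}\right)\right) = 6 - 2 \left(R - \frac{161}{18}\right) = 6 - 2 \left(- \frac{161}{18} + R\right) = 6 - \left(- \frac{161}{9} + 2 R\right) = \frac{215}{9} - 2 R$)
$Q{\left(H \right)} = - \frac{106}{3}$ ($Q{\left(H \right)} = \frac{212}{-6} = 212 \left(- \frac{1}{6}\right) = - \frac{106}{3}$)
$x{\left(575,263 \right)} + Q{\left(314 \right)} = \left(\frac{215}{9} - 526\right) - \frac{106}{3} = - \frac{4519}{9} - \frac{106}{3} = - \frac{4837}{9}$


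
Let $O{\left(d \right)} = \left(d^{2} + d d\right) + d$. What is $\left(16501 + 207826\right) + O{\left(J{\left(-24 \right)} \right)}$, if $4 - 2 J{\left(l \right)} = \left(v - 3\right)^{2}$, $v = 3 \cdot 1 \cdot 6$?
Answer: $248637$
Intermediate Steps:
$v = 18$ ($v = 3 \cdot 6 = 18$)
$J{\left(l \right)} = - \frac{221}{2}$ ($J{\left(l \right)} = 2 - \frac{\left(18 - 3\right)^{2}}{2} = 2 - \frac{15^{2}}{2} = 2 - \frac{225}{2} = - \frac{221}{2}$)
$O{\left(d \right)} = d + 2 d^{2}$ ($O{\left(d \right)} = \left(d^{2} + d^{2}\right) + d = 2 d^{2} + d = d + 2 d^{2}$)
$\left(16501 + 207826\right) + O{\left(J{\left(-24 \right)} \right)} = \left(16501 + 207826\right) - \frac{221 \left(1 + 2 \left(- \frac{221}{2}\right)\right)}{2} = 224327 - \frac{221 \left(1 - 221\right)}{2} = 224327 - -24310 = 224327 + 24310 = 248637$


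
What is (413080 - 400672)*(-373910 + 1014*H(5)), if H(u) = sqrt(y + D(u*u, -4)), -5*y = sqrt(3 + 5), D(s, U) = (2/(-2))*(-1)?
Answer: -4639475280 + 12581712*sqrt(25 - 10*sqrt(2))/5 ≈ -4.6312e+9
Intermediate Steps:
D(s, U) = 1 (D(s, U) = (2*(-1/2))*(-1) = -1*(-1) = 1)
y = -2*sqrt(2)/5 (y = -sqrt(3 + 5)/5 = -2*sqrt(2)/5 ≈ -0.56569)
H(u) = sqrt(1 - 2*sqrt(2)/5) (H(u) = sqrt(-2*sqrt(2)/5 + 1) = sqrt(1 - 2*sqrt(2)/5))
(413080 - 400672)*(-373910 + 1014*H(5)) = (413080 - 400672)*(-373910 + 1014*(sqrt(25 - 10*sqrt(2))/5)) = 12408*(-373910 + 1014*sqrt(25 - 10*sqrt(2))/5) = -4639475280 + 12581712*sqrt(25 - 10*sqrt(2))/5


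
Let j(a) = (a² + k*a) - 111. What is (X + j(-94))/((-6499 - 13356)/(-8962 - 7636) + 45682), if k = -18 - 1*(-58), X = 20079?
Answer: 138560104/252749897 ≈ 0.54821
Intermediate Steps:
k = 40 (k = -18 + 58 = 40)
j(a) = -111 + a² + 40*a (j(a) = (a² + 40*a) - 111 = -111 + a² + 40*a)
(X + j(-94))/((-6499 - 13356)/(-8962 - 7636) + 45682) = (20079 + (-111 + (-94)² + 40*(-94)))/((-6499 - 13356)/(-8962 - 7636) + 45682) = (20079 + (-111 + 8836 - 3760))/(-19855/(-16598) + 45682) = (20079 + 4965)/(-19855*(-1/16598) + 45682) = 25044/(19855/16598 + 45682) = 25044/(758249691/16598) = 25044*(16598/758249691) = 138560104/252749897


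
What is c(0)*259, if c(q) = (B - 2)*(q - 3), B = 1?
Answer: 777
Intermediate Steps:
c(q) = 3 - q (c(q) = (1 - 2)*(q - 3) = -(-3 + q) = 3 - q)
c(0)*259 = (3 - 1*0)*259 = (3 + 0)*259 = 3*259 = 777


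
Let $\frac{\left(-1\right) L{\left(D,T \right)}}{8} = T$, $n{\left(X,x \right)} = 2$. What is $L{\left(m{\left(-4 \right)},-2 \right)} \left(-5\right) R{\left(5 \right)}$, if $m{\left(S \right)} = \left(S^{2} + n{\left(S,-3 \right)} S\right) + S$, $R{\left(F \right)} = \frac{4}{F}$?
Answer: $-64$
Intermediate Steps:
$m{\left(S \right)} = S^{2} + 3 S$ ($m{\left(S \right)} = \left(S^{2} + 2 S\right) + S = S^{2} + 3 S$)
$L{\left(D,T \right)} = - 8 T$
$L{\left(m{\left(-4 \right)},-2 \right)} \left(-5\right) R{\left(5 \right)} = \left(-8\right) \left(-2\right) \left(-5\right) \frac{4}{5} = 16 \left(-5\right) 4 \cdot \frac{1}{5} = \left(-80\right) \frac{4}{5} = -64$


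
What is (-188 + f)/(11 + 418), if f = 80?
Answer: -36/143 ≈ -0.25175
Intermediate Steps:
(-188 + f)/(11 + 418) = (-188 + 80)/(11 + 418) = -108/429 = -108*1/429 = -36/143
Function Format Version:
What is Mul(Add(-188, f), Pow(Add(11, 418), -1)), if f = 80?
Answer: Rational(-36, 143) ≈ -0.25175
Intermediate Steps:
Mul(Add(-188, f), Pow(Add(11, 418), -1)) = Mul(Add(-188, 80), Pow(Add(11, 418), -1)) = Mul(-108, Pow(429, -1)) = Mul(-108, Rational(1, 429)) = Rational(-36, 143)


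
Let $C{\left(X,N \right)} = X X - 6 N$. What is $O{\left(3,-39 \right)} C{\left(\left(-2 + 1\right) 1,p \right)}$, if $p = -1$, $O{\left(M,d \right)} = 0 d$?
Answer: $0$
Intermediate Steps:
$O{\left(M,d \right)} = 0$
$C{\left(X,N \right)} = X^{2} - 6 N$
$O{\left(3,-39 \right)} C{\left(\left(-2 + 1\right) 1,p \right)} = 0 \left(\left(\left(-2 + 1\right) 1\right)^{2} - -6\right) = 0 \left(\left(\left(-1\right) 1\right)^{2} + 6\right) = 0 \left(\left(-1\right)^{2} + 6\right) = 0 \left(1 + 6\right) = 0 \cdot 7 = 0$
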